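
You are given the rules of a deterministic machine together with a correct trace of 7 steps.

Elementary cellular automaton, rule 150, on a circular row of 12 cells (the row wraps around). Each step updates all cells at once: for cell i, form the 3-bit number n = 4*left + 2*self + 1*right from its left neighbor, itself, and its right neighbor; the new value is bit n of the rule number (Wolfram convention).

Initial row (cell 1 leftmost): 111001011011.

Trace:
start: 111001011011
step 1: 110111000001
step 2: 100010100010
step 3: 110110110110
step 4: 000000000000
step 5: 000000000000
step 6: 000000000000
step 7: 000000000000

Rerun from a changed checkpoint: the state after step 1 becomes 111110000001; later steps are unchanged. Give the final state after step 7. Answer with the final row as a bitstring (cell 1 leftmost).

state after step 1 := 111110000001
step 2: 111101000010
step 3: 011001100110
step 4: 100110011001
step 5: 011001100110
step 6: 100110011001
step 7: 011001100110

011001100110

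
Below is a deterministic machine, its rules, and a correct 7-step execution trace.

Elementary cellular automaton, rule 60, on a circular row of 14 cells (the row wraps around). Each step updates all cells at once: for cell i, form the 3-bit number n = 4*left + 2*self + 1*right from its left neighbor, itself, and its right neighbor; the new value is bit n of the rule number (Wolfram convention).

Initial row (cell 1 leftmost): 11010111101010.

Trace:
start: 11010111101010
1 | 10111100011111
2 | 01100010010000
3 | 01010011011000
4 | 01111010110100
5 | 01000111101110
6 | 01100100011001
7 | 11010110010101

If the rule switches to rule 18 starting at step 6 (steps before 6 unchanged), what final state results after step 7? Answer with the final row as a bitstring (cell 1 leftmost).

00000100000010

(re-executing steps 6..7 under rule 18; state before step 6: 01000111101110)
6 | 10101000000001
7 | 00000100000010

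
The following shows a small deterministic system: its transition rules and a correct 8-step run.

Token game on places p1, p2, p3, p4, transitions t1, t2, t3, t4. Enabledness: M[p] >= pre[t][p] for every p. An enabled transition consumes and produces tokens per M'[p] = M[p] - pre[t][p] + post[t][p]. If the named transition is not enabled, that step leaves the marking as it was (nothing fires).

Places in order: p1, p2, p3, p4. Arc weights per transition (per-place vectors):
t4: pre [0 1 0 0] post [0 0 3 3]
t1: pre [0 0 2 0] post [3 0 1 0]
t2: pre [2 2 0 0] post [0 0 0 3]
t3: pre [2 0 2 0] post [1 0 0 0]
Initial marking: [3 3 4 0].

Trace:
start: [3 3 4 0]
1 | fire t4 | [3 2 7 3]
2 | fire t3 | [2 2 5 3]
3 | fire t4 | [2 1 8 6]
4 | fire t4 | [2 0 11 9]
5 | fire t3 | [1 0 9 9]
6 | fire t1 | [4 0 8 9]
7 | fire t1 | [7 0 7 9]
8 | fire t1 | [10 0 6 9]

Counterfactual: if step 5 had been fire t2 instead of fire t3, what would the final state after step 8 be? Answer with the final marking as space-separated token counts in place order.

11 0 8 9

(re-executing from step 5 with the substitution; state before step 5: [2 0 11 9])
5 | fire t2 | [2 0 11 9]
6 | fire t1 | [5 0 10 9]
7 | fire t1 | [8 0 9 9]
8 | fire t1 | [11 0 8 9]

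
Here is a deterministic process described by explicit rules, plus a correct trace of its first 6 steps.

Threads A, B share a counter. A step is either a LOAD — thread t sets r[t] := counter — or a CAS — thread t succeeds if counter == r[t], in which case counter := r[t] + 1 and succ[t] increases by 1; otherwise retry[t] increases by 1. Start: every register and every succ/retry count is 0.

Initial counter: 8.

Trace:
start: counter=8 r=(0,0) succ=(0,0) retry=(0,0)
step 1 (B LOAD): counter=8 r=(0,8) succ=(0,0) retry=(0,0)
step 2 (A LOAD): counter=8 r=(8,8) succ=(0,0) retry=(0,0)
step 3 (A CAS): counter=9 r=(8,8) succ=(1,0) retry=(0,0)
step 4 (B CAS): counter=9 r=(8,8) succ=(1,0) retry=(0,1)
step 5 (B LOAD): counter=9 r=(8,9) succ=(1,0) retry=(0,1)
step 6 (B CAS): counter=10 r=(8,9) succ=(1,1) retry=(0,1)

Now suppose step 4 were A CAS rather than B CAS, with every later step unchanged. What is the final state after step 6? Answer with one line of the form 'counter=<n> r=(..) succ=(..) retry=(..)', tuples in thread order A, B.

counter=10 r=(8,9) succ=(1,1) retry=(1,0)

(re-executing from step 4 with the substitution; state before step 4: counter=9 r=(8,8) succ=(1,0) retry=(0,0))
step 4 (A CAS): counter=9 r=(8,8) succ=(1,0) retry=(1,0)
step 5 (B LOAD): counter=9 r=(8,9) succ=(1,0) retry=(1,0)
step 6 (B CAS): counter=10 r=(8,9) succ=(1,1) retry=(1,0)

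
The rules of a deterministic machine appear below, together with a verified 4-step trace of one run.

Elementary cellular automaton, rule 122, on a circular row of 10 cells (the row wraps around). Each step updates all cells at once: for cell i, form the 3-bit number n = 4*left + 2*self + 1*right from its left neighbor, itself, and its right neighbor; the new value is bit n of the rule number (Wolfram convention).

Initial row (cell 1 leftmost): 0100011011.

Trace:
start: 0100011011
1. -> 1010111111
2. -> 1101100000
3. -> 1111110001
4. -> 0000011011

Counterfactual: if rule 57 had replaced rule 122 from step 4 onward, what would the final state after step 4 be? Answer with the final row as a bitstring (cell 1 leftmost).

0000001101

(re-executing step 4 under rule 57; state before step 4: 1111110001)
4. -> 0000001101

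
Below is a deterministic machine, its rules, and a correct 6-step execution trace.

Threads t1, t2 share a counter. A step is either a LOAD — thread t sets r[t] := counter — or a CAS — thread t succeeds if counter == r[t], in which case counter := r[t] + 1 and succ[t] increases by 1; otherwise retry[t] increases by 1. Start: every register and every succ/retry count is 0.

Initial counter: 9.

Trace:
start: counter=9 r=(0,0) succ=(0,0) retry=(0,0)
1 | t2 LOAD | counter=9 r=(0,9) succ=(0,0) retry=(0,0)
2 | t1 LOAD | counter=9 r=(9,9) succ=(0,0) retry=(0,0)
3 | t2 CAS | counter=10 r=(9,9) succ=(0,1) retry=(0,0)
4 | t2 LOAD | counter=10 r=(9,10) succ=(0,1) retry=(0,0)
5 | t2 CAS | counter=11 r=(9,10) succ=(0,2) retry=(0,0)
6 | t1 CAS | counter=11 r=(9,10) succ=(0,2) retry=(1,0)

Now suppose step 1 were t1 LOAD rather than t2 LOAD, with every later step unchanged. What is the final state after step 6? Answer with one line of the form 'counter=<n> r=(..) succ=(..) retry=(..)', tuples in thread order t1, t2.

counter=10 r=(9,9) succ=(0,1) retry=(1,1)

(re-executing from step 1 with the substitution; state before step 1: counter=9 r=(0,0) succ=(0,0) retry=(0,0))
1 | t1 LOAD | counter=9 r=(9,0) succ=(0,0) retry=(0,0)
2 | t1 LOAD | counter=9 r=(9,0) succ=(0,0) retry=(0,0)
3 | t2 CAS | counter=9 r=(9,0) succ=(0,0) retry=(0,1)
4 | t2 LOAD | counter=9 r=(9,9) succ=(0,0) retry=(0,1)
5 | t2 CAS | counter=10 r=(9,9) succ=(0,1) retry=(0,1)
6 | t1 CAS | counter=10 r=(9,9) succ=(0,1) retry=(1,1)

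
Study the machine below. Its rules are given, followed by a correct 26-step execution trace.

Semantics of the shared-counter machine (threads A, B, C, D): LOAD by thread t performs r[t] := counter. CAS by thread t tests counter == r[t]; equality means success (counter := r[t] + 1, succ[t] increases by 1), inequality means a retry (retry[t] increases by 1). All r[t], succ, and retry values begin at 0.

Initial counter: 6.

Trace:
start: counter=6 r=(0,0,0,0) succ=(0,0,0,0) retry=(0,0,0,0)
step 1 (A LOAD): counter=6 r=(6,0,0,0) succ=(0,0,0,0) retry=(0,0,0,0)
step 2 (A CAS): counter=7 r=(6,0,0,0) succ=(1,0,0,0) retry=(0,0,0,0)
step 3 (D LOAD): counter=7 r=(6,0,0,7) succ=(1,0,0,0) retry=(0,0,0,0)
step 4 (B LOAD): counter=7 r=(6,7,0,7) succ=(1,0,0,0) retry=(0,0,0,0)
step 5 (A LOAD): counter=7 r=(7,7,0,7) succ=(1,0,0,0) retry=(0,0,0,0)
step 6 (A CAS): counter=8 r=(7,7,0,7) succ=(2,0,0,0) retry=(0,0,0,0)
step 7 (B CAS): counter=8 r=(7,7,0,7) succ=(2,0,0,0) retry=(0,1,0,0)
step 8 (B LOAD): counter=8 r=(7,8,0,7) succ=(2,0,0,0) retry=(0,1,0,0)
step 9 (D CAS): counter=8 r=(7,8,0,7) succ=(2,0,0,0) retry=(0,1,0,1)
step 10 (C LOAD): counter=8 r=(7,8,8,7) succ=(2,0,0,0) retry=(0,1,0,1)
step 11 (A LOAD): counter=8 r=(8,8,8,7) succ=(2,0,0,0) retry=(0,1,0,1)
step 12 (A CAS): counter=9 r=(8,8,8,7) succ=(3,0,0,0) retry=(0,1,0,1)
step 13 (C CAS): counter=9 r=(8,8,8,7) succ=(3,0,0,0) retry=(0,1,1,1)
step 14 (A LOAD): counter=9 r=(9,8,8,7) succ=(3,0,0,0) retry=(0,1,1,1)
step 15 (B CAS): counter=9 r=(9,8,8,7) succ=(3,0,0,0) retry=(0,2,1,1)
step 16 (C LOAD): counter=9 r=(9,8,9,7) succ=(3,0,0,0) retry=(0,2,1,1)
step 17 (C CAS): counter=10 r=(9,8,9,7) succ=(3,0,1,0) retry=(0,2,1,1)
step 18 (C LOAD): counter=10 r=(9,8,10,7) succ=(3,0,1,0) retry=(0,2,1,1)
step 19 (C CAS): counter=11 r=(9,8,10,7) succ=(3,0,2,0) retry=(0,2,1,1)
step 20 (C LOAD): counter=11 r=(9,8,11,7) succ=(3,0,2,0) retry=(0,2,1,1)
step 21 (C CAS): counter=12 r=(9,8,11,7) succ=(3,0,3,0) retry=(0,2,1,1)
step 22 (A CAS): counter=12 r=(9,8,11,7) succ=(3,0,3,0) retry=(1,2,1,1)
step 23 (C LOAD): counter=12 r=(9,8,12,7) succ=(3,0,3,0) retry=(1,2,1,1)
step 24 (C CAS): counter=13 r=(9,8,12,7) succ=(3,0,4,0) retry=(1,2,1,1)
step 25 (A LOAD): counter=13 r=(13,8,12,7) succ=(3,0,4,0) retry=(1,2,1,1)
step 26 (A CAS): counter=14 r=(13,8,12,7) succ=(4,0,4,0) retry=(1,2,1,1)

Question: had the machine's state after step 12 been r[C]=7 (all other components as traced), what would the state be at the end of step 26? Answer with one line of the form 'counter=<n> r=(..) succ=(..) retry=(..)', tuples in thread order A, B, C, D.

counter=14 r=(13,8,12,7) succ=(4,0,4,0) retry=(1,2,1,1)

state after step 12 := counter=9 r=(8,8,7,7) succ=(3,0,0,0) retry=(0,1,0,1)
step 13 (C CAS): counter=9 r=(8,8,7,7) succ=(3,0,0,0) retry=(0,1,1,1)
step 14 (A LOAD): counter=9 r=(9,8,7,7) succ=(3,0,0,0) retry=(0,1,1,1)
step 15 (B CAS): counter=9 r=(9,8,7,7) succ=(3,0,0,0) retry=(0,2,1,1)
step 16 (C LOAD): counter=9 r=(9,8,9,7) succ=(3,0,0,0) retry=(0,2,1,1)
step 17 (C CAS): counter=10 r=(9,8,9,7) succ=(3,0,1,0) retry=(0,2,1,1)
step 18 (C LOAD): counter=10 r=(9,8,10,7) succ=(3,0,1,0) retry=(0,2,1,1)
step 19 (C CAS): counter=11 r=(9,8,10,7) succ=(3,0,2,0) retry=(0,2,1,1)
step 20 (C LOAD): counter=11 r=(9,8,11,7) succ=(3,0,2,0) retry=(0,2,1,1)
step 21 (C CAS): counter=12 r=(9,8,11,7) succ=(3,0,3,0) retry=(0,2,1,1)
step 22 (A CAS): counter=12 r=(9,8,11,7) succ=(3,0,3,0) retry=(1,2,1,1)
step 23 (C LOAD): counter=12 r=(9,8,12,7) succ=(3,0,3,0) retry=(1,2,1,1)
step 24 (C CAS): counter=13 r=(9,8,12,7) succ=(3,0,4,0) retry=(1,2,1,1)
step 25 (A LOAD): counter=13 r=(13,8,12,7) succ=(3,0,4,0) retry=(1,2,1,1)
step 26 (A CAS): counter=14 r=(13,8,12,7) succ=(4,0,4,0) retry=(1,2,1,1)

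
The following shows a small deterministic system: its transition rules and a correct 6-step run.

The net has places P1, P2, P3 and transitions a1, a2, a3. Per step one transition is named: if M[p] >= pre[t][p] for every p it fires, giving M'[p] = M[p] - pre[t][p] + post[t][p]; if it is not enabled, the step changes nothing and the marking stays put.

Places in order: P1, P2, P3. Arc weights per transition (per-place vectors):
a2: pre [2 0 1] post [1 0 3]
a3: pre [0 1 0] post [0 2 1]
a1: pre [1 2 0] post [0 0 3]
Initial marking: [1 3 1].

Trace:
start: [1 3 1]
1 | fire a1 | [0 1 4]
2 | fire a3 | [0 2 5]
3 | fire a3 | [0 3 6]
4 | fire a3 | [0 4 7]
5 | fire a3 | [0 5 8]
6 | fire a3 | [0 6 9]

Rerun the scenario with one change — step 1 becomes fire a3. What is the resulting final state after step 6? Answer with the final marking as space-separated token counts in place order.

(re-executing from step 1 with the substitution; state before step 1: [1 3 1])
1 | fire a3 | [1 4 2]
2 | fire a3 | [1 5 3]
3 | fire a3 | [1 6 4]
4 | fire a3 | [1 7 5]
5 | fire a3 | [1 8 6]
6 | fire a3 | [1 9 7]

1 9 7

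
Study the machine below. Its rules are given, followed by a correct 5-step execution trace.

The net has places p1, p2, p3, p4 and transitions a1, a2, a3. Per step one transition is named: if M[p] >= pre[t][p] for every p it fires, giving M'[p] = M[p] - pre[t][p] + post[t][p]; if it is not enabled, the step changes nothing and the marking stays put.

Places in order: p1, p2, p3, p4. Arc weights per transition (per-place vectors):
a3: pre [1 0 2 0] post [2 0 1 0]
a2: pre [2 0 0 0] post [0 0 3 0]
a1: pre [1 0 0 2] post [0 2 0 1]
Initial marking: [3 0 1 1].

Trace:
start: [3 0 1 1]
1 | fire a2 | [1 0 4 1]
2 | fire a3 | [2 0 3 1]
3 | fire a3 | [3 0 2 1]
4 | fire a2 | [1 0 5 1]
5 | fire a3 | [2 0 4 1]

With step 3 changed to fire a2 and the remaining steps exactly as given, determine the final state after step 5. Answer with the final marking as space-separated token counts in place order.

0 0 6 1

(re-executing from step 3 with the substitution; state before step 3: [2 0 3 1])
3 | fire a2 | [0 0 6 1]
4 | fire a2 | [0 0 6 1]
5 | fire a3 | [0 0 6 1]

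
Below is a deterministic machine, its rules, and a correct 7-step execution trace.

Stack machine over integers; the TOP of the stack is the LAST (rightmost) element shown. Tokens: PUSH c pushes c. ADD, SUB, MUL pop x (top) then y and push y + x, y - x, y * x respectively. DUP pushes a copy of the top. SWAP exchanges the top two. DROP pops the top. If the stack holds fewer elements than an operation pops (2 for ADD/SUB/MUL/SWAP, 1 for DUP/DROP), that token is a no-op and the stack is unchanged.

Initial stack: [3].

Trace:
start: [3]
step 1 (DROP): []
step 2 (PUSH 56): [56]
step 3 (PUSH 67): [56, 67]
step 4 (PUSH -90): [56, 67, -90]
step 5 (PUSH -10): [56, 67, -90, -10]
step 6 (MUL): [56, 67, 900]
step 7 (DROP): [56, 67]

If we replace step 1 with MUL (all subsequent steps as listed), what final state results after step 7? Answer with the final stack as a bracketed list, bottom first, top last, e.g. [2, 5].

(re-executing from step 1 with the substitution; state before step 1: [3])
step 1 (MUL): [3]
step 2 (PUSH 56): [3, 56]
step 3 (PUSH 67): [3, 56, 67]
step 4 (PUSH -90): [3, 56, 67, -90]
step 5 (PUSH -10): [3, 56, 67, -90, -10]
step 6 (MUL): [3, 56, 67, 900]
step 7 (DROP): [3, 56, 67]

[3, 56, 67]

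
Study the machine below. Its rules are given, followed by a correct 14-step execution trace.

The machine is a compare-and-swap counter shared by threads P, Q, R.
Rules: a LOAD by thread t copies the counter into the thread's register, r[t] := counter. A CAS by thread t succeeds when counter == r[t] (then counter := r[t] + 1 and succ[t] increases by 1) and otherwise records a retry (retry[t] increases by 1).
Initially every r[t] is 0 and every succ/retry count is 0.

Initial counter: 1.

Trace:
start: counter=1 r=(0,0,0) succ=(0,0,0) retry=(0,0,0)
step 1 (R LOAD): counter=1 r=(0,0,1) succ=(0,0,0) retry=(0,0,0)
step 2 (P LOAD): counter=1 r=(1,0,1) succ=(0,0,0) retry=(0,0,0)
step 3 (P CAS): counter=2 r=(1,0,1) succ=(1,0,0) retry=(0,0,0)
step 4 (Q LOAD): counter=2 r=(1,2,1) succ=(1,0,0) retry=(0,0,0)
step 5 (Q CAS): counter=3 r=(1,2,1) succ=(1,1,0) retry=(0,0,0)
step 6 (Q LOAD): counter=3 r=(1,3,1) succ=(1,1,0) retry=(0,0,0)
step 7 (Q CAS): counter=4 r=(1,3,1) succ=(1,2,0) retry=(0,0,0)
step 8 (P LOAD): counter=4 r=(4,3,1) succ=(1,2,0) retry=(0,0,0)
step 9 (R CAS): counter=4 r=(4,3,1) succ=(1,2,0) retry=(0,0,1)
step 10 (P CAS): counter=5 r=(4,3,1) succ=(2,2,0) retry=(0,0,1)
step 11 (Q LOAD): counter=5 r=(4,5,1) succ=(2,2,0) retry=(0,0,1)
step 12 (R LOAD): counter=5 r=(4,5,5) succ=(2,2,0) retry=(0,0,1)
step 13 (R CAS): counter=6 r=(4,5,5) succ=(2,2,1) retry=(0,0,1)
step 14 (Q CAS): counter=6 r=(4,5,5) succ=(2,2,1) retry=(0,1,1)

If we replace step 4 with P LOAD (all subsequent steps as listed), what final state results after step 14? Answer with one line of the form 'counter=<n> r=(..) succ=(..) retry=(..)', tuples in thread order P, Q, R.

(re-executing from step 4 with the substitution; state before step 4: counter=2 r=(1,0,1) succ=(1,0,0) retry=(0,0,0))
step 4 (P LOAD): counter=2 r=(2,0,1) succ=(1,0,0) retry=(0,0,0)
step 5 (Q CAS): counter=2 r=(2,0,1) succ=(1,0,0) retry=(0,1,0)
step 6 (Q LOAD): counter=2 r=(2,2,1) succ=(1,0,0) retry=(0,1,0)
step 7 (Q CAS): counter=3 r=(2,2,1) succ=(1,1,0) retry=(0,1,0)
step 8 (P LOAD): counter=3 r=(3,2,1) succ=(1,1,0) retry=(0,1,0)
step 9 (R CAS): counter=3 r=(3,2,1) succ=(1,1,0) retry=(0,1,1)
step 10 (P CAS): counter=4 r=(3,2,1) succ=(2,1,0) retry=(0,1,1)
step 11 (Q LOAD): counter=4 r=(3,4,1) succ=(2,1,0) retry=(0,1,1)
step 12 (R LOAD): counter=4 r=(3,4,4) succ=(2,1,0) retry=(0,1,1)
step 13 (R CAS): counter=5 r=(3,4,4) succ=(2,1,1) retry=(0,1,1)
step 14 (Q CAS): counter=5 r=(3,4,4) succ=(2,1,1) retry=(0,2,1)

counter=5 r=(3,4,4) succ=(2,1,1) retry=(0,2,1)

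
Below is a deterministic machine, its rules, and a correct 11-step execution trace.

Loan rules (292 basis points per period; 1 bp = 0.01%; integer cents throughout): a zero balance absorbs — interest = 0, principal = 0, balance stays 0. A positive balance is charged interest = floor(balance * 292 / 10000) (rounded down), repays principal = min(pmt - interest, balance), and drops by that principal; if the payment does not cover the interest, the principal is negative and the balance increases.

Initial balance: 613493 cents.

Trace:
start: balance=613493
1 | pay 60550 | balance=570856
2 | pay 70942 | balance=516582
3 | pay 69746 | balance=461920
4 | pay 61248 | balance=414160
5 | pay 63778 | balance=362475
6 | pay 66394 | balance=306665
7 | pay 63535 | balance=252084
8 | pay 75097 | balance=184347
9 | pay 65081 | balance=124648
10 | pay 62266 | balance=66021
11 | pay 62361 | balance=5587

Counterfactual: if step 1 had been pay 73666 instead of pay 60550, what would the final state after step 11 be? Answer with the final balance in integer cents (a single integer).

(re-executing from step 1 with the substitution; state before step 1: balance=613493)
1 | pay 73666 | balance=557740
2 | pay 70942 | balance=503084
3 | pay 69746 | balance=448028
4 | pay 61248 | balance=399862
5 | pay 63778 | balance=347759
6 | pay 66394 | balance=291519
7 | pay 63535 | balance=236496
8 | pay 75097 | balance=168304
9 | pay 65081 | balance=108137
10 | pay 62266 | balance=49028
11 | pay 62361 | balance=0

0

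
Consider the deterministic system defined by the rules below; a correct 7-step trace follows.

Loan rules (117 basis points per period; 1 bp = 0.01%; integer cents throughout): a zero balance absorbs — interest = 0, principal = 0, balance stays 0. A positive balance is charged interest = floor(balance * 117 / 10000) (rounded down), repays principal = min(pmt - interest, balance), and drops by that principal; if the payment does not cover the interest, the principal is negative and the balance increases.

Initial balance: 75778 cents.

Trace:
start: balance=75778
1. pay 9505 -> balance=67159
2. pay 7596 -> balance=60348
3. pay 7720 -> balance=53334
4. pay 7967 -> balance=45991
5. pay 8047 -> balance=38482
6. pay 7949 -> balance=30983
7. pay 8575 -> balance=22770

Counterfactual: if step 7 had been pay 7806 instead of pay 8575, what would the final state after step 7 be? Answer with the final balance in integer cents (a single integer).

(re-executing from step 7 with the substitution; state before step 7: balance=30983)
7. pay 7806 -> balance=23539

23539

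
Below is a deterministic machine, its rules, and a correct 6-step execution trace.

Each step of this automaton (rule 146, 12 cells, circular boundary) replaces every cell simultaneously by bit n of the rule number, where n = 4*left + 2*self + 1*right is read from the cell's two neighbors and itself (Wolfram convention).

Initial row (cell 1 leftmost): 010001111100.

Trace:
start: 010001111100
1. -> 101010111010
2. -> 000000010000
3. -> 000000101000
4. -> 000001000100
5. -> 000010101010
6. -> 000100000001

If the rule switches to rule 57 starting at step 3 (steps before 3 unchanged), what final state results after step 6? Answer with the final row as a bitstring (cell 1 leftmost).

(re-executing steps 3..6 under rule 57; state before step 3: 000000010000)
3. -> 111111001111
4. -> 000000101000
5. -> 111110010111
6. -> 000001001100

000001001100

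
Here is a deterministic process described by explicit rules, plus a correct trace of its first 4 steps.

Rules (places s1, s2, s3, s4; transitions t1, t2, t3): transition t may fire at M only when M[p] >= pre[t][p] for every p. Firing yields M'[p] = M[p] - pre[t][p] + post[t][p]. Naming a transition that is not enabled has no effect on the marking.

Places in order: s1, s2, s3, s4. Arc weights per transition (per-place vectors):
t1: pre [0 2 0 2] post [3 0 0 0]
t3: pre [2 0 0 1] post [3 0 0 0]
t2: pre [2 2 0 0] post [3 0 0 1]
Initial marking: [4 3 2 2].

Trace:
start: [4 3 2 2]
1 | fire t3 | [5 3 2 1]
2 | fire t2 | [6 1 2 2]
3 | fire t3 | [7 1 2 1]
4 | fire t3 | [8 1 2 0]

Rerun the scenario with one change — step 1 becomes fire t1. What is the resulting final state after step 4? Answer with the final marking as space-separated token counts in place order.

7 1 2 0

(re-executing from step 1 with the substitution; state before step 1: [4 3 2 2])
1 | fire t1 | [7 1 2 0]
2 | fire t2 | [7 1 2 0]
3 | fire t3 | [7 1 2 0]
4 | fire t3 | [7 1 2 0]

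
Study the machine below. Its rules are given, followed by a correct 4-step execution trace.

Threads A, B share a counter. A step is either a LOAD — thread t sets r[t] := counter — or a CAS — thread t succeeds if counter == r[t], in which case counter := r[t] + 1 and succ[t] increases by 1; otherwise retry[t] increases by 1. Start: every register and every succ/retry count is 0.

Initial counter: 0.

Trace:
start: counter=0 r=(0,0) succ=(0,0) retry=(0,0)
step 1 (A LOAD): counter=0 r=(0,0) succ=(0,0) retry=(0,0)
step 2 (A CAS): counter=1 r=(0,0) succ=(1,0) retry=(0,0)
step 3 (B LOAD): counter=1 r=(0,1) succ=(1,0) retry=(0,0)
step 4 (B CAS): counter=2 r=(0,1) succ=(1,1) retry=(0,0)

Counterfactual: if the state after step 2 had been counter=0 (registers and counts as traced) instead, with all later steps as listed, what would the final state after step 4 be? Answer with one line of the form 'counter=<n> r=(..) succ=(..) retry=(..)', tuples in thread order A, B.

state after step 2 := counter=0 r=(0,0) succ=(1,0) retry=(0,0)
step 3 (B LOAD): counter=0 r=(0,0) succ=(1,0) retry=(0,0)
step 4 (B CAS): counter=1 r=(0,0) succ=(1,1) retry=(0,0)

counter=1 r=(0,0) succ=(1,1) retry=(0,0)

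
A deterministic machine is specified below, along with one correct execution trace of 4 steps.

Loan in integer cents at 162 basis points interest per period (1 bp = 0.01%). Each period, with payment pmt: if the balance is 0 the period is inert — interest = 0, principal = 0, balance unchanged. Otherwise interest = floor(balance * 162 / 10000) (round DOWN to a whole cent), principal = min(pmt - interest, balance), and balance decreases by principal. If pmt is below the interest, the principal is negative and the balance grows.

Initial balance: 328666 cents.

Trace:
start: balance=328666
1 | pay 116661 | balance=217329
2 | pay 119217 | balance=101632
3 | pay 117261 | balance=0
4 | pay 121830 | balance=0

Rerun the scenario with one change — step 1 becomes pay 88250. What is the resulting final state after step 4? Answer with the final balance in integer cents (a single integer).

(re-executing from step 1 with the substitution; state before step 1: balance=328666)
1 | pay 88250 | balance=245740
2 | pay 119217 | balance=130503
3 | pay 117261 | balance=15356
4 | pay 121830 | balance=0

0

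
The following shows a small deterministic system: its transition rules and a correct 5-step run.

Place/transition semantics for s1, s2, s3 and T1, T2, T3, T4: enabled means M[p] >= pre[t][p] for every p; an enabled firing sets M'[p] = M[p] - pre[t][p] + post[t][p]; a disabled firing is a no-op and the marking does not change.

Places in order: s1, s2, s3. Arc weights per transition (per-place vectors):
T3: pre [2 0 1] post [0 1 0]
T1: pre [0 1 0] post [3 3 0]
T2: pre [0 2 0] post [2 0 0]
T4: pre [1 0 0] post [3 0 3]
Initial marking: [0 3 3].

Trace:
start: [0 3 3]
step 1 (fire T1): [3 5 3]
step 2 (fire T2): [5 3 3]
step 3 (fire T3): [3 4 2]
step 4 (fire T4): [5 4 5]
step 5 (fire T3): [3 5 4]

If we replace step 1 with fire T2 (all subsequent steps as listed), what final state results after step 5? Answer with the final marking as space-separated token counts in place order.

0 2 2

(re-executing from step 1 with the substitution; state before step 1: [0 3 3])
step 1 (fire T2): [2 1 3]
step 2 (fire T2): [2 1 3]
step 3 (fire T3): [0 2 2]
step 4 (fire T4): [0 2 2]
step 5 (fire T3): [0 2 2]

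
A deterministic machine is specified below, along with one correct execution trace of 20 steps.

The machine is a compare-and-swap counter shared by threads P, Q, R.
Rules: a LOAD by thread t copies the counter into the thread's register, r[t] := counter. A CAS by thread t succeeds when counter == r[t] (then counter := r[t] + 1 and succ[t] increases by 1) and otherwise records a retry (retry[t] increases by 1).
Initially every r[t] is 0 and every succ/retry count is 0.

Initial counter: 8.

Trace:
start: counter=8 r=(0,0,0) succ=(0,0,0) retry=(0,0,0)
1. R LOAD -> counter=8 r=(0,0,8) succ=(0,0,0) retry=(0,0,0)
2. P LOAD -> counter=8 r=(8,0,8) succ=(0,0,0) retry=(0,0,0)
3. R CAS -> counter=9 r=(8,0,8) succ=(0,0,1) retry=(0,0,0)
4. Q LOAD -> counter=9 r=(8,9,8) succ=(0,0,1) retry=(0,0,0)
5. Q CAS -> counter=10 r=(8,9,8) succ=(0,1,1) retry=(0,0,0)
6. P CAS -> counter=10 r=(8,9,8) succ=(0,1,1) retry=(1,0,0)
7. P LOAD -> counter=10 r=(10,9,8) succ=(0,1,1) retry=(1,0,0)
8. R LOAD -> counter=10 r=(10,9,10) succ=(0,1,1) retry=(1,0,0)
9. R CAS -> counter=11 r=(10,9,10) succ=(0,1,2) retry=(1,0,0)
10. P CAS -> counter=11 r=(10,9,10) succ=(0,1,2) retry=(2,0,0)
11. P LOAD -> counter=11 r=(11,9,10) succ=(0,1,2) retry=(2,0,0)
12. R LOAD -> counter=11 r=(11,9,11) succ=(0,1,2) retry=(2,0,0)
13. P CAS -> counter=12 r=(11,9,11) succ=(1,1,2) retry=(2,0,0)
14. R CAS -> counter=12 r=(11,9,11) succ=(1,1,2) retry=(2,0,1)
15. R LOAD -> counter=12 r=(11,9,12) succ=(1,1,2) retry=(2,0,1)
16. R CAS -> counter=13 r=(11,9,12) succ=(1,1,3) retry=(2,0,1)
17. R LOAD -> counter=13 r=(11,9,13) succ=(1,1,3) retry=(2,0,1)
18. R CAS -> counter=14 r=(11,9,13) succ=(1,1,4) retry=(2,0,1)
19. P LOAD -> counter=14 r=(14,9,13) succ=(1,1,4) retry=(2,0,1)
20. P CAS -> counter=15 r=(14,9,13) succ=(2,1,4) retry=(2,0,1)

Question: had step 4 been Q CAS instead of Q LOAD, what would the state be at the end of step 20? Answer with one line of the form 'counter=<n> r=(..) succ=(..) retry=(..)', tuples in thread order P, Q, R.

counter=14 r=(13,0,12) succ=(2,0,4) retry=(2,2,1)

(re-executing from step 4 with the substitution; state before step 4: counter=9 r=(8,0,8) succ=(0,0,1) retry=(0,0,0))
4. Q CAS -> counter=9 r=(8,0,8) succ=(0,0,1) retry=(0,1,0)
5. Q CAS -> counter=9 r=(8,0,8) succ=(0,0,1) retry=(0,2,0)
6. P CAS -> counter=9 r=(8,0,8) succ=(0,0,1) retry=(1,2,0)
7. P LOAD -> counter=9 r=(9,0,8) succ=(0,0,1) retry=(1,2,0)
8. R LOAD -> counter=9 r=(9,0,9) succ=(0,0,1) retry=(1,2,0)
9. R CAS -> counter=10 r=(9,0,9) succ=(0,0,2) retry=(1,2,0)
10. P CAS -> counter=10 r=(9,0,9) succ=(0,0,2) retry=(2,2,0)
11. P LOAD -> counter=10 r=(10,0,9) succ=(0,0,2) retry=(2,2,0)
12. R LOAD -> counter=10 r=(10,0,10) succ=(0,0,2) retry=(2,2,0)
13. P CAS -> counter=11 r=(10,0,10) succ=(1,0,2) retry=(2,2,0)
14. R CAS -> counter=11 r=(10,0,10) succ=(1,0,2) retry=(2,2,1)
15. R LOAD -> counter=11 r=(10,0,11) succ=(1,0,2) retry=(2,2,1)
16. R CAS -> counter=12 r=(10,0,11) succ=(1,0,3) retry=(2,2,1)
17. R LOAD -> counter=12 r=(10,0,12) succ=(1,0,3) retry=(2,2,1)
18. R CAS -> counter=13 r=(10,0,12) succ=(1,0,4) retry=(2,2,1)
19. P LOAD -> counter=13 r=(13,0,12) succ=(1,0,4) retry=(2,2,1)
20. P CAS -> counter=14 r=(13,0,12) succ=(2,0,4) retry=(2,2,1)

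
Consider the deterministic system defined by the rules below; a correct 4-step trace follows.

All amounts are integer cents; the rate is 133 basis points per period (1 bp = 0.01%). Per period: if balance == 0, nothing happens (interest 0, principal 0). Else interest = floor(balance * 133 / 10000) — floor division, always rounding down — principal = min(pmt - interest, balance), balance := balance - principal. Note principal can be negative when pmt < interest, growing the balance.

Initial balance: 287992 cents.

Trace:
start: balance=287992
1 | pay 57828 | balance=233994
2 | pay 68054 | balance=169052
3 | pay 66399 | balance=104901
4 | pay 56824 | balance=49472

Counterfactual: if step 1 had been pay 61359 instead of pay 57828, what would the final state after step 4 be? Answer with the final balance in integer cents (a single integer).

(re-executing from step 1 with the substitution; state before step 1: balance=287992)
1 | pay 61359 | balance=230463
2 | pay 68054 | balance=165474
3 | pay 66399 | balance=101275
4 | pay 56824 | balance=45797

45797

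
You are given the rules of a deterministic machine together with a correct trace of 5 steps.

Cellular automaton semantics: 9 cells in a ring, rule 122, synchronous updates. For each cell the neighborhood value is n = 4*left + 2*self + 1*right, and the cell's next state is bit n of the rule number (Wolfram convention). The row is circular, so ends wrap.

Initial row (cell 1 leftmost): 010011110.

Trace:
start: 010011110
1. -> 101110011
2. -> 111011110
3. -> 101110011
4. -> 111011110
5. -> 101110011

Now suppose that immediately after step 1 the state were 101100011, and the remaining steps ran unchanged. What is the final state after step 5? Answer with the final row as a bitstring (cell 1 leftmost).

111111001

state after step 1 := 101100011
2. -> 111110110
3. -> 100011111
4. -> 110110000
5. -> 111111001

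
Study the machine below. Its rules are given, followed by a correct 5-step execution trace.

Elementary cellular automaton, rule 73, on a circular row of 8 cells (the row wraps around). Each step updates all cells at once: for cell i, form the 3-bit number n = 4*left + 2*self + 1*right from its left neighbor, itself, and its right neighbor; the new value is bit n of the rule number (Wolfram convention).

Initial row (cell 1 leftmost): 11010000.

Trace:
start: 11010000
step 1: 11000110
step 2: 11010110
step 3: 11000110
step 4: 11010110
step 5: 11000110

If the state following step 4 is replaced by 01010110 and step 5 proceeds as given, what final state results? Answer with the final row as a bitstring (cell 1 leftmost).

state after step 4 := 01010110
step 5: 00000110

00000110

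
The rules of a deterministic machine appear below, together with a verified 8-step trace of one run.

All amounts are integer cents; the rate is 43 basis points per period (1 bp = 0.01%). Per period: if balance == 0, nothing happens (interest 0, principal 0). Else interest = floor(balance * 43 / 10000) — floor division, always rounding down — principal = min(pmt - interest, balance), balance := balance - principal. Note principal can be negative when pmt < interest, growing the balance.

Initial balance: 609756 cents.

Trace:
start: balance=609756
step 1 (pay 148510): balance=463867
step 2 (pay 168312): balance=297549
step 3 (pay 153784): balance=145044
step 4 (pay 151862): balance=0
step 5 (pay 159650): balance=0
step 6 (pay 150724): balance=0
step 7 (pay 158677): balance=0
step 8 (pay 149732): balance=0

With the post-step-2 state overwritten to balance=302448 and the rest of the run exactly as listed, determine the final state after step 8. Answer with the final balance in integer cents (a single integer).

0

state after step 2 := balance=302448
step 3 (pay 153784): balance=149964
step 4 (pay 151862): balance=0
step 5 (pay 159650): balance=0
step 6 (pay 150724): balance=0
step 7 (pay 158677): balance=0
step 8 (pay 149732): balance=0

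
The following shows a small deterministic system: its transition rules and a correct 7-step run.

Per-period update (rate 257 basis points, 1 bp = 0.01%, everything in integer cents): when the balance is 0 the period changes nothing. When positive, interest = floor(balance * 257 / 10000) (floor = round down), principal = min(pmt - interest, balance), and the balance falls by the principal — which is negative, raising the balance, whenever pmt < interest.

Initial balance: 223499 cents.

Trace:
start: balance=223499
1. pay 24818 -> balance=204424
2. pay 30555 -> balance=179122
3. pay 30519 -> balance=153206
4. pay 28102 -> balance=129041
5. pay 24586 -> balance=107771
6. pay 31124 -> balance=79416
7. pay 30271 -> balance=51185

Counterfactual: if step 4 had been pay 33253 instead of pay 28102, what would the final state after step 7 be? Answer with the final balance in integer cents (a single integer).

(re-executing from step 4 with the substitution; state before step 4: balance=153206)
4. pay 33253 -> balance=123890
5. pay 24586 -> balance=102487
6. pay 31124 -> balance=73996
7. pay 30271 -> balance=45626

45626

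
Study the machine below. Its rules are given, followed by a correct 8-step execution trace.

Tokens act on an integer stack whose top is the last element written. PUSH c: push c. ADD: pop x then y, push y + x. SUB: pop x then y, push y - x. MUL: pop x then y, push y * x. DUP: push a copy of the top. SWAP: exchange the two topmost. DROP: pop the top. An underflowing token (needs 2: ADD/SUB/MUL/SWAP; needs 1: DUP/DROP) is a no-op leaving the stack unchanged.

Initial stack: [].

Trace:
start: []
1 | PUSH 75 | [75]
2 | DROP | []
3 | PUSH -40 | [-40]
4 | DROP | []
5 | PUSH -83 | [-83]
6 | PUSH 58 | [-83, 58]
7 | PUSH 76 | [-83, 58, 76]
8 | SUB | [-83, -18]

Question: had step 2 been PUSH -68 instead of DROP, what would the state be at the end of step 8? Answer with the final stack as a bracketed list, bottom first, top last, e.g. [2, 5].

(re-executing from step 2 with the substitution; state before step 2: [75])
2 | PUSH -68 | [75, -68]
3 | PUSH -40 | [75, -68, -40]
4 | DROP | [75, -68]
5 | PUSH -83 | [75, -68, -83]
6 | PUSH 58 | [75, -68, -83, 58]
7 | PUSH 76 | [75, -68, -83, 58, 76]
8 | SUB | [75, -68, -83, -18]

[75, -68, -83, -18]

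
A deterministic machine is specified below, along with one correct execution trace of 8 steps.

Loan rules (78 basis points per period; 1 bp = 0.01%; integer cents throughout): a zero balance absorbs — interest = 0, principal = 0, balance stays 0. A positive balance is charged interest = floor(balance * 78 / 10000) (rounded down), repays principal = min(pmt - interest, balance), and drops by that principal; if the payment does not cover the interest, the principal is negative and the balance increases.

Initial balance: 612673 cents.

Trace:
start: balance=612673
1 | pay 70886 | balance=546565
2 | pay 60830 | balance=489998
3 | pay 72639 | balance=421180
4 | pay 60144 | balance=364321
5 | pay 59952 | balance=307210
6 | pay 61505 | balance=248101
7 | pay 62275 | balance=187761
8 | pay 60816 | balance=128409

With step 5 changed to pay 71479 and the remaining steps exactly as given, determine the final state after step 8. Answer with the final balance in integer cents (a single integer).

(re-executing from step 5 with the substitution; state before step 5: balance=364321)
5 | pay 71479 | balance=295683
6 | pay 61505 | balance=236484
7 | pay 62275 | balance=176053
8 | pay 60816 | balance=116610

116610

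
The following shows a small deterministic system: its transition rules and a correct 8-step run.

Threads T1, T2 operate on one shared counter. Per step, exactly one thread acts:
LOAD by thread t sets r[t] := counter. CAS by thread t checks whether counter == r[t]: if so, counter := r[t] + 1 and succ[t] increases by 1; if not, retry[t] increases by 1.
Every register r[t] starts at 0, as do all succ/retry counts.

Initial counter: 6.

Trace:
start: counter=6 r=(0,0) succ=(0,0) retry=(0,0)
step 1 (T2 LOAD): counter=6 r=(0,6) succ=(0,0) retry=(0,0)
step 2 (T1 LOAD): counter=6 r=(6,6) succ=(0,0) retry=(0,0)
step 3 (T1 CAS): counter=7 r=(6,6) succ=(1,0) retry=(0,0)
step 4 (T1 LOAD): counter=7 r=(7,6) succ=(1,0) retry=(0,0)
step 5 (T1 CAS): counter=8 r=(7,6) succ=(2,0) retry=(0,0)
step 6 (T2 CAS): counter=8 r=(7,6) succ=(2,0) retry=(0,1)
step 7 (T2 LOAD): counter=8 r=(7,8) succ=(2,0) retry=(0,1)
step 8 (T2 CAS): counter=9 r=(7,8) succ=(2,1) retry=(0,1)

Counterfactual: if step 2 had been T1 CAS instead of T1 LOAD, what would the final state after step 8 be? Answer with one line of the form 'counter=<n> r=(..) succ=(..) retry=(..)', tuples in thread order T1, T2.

counter=8 r=(6,7) succ=(1,1) retry=(2,1)

(re-executing from step 2 with the substitution; state before step 2: counter=6 r=(0,6) succ=(0,0) retry=(0,0))
step 2 (T1 CAS): counter=6 r=(0,6) succ=(0,0) retry=(1,0)
step 3 (T1 CAS): counter=6 r=(0,6) succ=(0,0) retry=(2,0)
step 4 (T1 LOAD): counter=6 r=(6,6) succ=(0,0) retry=(2,0)
step 5 (T1 CAS): counter=7 r=(6,6) succ=(1,0) retry=(2,0)
step 6 (T2 CAS): counter=7 r=(6,6) succ=(1,0) retry=(2,1)
step 7 (T2 LOAD): counter=7 r=(6,7) succ=(1,0) retry=(2,1)
step 8 (T2 CAS): counter=8 r=(6,7) succ=(1,1) retry=(2,1)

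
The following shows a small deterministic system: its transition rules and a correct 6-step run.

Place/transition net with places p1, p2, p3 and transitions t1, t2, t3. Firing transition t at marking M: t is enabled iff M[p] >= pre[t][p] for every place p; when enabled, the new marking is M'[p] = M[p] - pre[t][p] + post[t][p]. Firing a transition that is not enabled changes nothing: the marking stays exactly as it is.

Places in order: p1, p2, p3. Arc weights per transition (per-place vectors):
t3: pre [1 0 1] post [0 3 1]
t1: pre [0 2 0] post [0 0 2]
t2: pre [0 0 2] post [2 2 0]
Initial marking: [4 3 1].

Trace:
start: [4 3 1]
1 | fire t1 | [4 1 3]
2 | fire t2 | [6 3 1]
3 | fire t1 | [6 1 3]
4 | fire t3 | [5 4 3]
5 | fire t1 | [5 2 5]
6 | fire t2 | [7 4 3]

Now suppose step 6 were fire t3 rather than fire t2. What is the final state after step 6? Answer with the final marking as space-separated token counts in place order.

(re-executing from step 6 with the substitution; state before step 6: [5 2 5])
6 | fire t3 | [4 5 5]

4 5 5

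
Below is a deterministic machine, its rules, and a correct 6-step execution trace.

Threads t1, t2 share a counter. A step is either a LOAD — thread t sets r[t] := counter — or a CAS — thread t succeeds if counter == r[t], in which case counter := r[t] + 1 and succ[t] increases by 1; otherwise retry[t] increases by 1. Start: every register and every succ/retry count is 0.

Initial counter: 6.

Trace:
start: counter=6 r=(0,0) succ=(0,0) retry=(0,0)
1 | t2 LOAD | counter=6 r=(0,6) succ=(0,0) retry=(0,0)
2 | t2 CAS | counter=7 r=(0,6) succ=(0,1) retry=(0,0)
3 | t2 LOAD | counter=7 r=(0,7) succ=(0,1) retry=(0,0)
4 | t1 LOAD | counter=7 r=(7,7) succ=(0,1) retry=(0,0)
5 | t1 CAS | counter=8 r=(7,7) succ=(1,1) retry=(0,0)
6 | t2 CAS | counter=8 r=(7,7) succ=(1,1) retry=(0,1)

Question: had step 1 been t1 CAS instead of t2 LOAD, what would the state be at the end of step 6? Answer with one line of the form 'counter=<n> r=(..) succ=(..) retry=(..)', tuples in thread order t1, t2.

(re-executing from step 1 with the substitution; state before step 1: counter=6 r=(0,0) succ=(0,0) retry=(0,0))
1 | t1 CAS | counter=6 r=(0,0) succ=(0,0) retry=(1,0)
2 | t2 CAS | counter=6 r=(0,0) succ=(0,0) retry=(1,1)
3 | t2 LOAD | counter=6 r=(0,6) succ=(0,0) retry=(1,1)
4 | t1 LOAD | counter=6 r=(6,6) succ=(0,0) retry=(1,1)
5 | t1 CAS | counter=7 r=(6,6) succ=(1,0) retry=(1,1)
6 | t2 CAS | counter=7 r=(6,6) succ=(1,0) retry=(1,2)

counter=7 r=(6,6) succ=(1,0) retry=(1,2)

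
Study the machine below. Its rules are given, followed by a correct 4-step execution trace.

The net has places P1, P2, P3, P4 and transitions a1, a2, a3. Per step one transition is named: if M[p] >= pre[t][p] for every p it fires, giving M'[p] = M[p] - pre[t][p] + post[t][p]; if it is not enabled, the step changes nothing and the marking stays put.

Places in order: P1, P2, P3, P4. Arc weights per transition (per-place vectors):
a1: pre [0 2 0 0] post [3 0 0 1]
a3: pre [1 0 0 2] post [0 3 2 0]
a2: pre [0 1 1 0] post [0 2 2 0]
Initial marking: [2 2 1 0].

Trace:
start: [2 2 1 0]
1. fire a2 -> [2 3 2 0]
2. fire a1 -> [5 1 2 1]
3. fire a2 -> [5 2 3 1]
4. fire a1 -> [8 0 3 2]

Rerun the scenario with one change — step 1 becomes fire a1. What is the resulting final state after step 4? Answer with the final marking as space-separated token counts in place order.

5 0 1 1

(re-executing from step 1 with the substitution; state before step 1: [2 2 1 0])
1. fire a1 -> [5 0 1 1]
2. fire a1 -> [5 0 1 1]
3. fire a2 -> [5 0 1 1]
4. fire a1 -> [5 0 1 1]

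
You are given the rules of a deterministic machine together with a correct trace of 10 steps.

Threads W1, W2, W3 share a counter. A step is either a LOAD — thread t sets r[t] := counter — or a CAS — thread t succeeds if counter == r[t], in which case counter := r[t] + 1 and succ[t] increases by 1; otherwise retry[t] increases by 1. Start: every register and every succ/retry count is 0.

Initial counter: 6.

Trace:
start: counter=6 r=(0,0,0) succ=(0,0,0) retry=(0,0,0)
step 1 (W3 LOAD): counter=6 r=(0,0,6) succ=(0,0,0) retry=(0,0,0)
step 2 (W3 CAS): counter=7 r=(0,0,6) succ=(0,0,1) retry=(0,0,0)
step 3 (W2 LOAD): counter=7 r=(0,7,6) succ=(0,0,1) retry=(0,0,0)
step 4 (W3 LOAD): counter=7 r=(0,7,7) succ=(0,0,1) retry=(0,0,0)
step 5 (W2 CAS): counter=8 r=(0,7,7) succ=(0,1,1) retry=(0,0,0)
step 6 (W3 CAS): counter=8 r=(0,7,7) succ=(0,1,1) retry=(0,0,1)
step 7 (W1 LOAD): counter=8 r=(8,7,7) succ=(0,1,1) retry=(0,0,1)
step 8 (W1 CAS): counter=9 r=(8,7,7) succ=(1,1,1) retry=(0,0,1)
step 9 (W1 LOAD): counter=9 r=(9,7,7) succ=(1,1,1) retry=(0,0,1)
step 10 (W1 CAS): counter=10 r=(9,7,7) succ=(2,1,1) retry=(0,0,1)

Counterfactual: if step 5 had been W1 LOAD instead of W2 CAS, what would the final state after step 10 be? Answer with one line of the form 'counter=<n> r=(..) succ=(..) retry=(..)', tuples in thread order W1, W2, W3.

counter=10 r=(9,7,7) succ=(2,0,2) retry=(0,0,0)

(re-executing from step 5 with the substitution; state before step 5: counter=7 r=(0,7,7) succ=(0,0,1) retry=(0,0,0))
step 5 (W1 LOAD): counter=7 r=(7,7,7) succ=(0,0,1) retry=(0,0,0)
step 6 (W3 CAS): counter=8 r=(7,7,7) succ=(0,0,2) retry=(0,0,0)
step 7 (W1 LOAD): counter=8 r=(8,7,7) succ=(0,0,2) retry=(0,0,0)
step 8 (W1 CAS): counter=9 r=(8,7,7) succ=(1,0,2) retry=(0,0,0)
step 9 (W1 LOAD): counter=9 r=(9,7,7) succ=(1,0,2) retry=(0,0,0)
step 10 (W1 CAS): counter=10 r=(9,7,7) succ=(2,0,2) retry=(0,0,0)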